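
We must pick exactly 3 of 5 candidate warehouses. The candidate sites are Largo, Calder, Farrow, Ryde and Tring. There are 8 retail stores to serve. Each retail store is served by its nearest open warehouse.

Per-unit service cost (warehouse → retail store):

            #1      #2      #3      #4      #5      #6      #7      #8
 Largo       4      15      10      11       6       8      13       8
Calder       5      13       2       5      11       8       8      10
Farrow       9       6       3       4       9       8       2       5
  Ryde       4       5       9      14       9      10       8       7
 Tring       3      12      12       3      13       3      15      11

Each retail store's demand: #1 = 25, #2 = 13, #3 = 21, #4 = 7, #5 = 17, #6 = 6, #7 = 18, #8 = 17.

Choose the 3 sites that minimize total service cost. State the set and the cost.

With exactly 3 open, each retail store uses its cheapest among the chosen.
{Largo, Farrow, Tring}: #1→Tring 3·25=75, #2→Farrow 6·13=78, #3→Farrow 3·21=63, #4→Tring 3·7=21, #5→Largo 6·17=102, #6→Tring 3·6=18, #7→Farrow 2·18=36, #8→Farrow 5·17=85. Service cost 478.
{Calder, Farrow, Tring}: service cost 508
{Farrow, Ryde, Tring}: service cost 516
Among all 10 size-3 choices, {Largo, Farrow, Tring} is lowest.

Choose Largo, Farrow and Tring; total service cost 478.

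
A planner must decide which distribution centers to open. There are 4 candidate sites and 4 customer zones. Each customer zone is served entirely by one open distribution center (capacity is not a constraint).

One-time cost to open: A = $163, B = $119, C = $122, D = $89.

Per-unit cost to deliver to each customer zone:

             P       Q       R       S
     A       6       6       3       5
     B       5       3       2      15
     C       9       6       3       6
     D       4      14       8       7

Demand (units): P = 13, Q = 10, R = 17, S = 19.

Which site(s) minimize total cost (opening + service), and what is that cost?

For any fixed open set, each customer zone goes to its cheapest open site; total = fixed + service.
{A}: P→A 6·13=78, Q→A 6·10=60, R→A 3·17=51, S→A 5·19=95. Service 284; fixed 163; total 447.
{B, D}: service 249 + fixed 208 = 457
{C}: service 342 + fixed 122 = 464
{A, B, C, D}: service 211 + fixed 493 = 704
No other subset beats 447.

Open A only; minimum total cost 447.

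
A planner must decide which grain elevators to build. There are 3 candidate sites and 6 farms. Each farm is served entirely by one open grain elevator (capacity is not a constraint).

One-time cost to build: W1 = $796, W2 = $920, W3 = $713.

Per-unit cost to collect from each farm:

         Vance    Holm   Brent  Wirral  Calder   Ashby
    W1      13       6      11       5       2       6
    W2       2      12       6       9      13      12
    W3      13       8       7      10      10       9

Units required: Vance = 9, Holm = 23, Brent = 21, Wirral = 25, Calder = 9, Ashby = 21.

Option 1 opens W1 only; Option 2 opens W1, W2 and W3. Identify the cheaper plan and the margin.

Option 1: {W1}: Vance→W1 13·9=117, Holm→W1 6·23=138, Brent→W1 11·21=231, Wirral→W1 5·25=125, Calder→W1 2·9=18, Ashby→W1 6·21=126. Service 755; fixed 796; total 1551.
Option 2: {W1, W2, W3}: Vance→W2 2·9=18, Holm→W1 6·23=138, Brent→W2 6·21=126, Wirral→W1 5·25=125, Calder→W1 2·9=18, Ashby→W1 6·21=126. Service 551; fixed 2429; total 2980.
Difference: |1551 − 2980| = 1429.

Option 1 is cheaper by 1429.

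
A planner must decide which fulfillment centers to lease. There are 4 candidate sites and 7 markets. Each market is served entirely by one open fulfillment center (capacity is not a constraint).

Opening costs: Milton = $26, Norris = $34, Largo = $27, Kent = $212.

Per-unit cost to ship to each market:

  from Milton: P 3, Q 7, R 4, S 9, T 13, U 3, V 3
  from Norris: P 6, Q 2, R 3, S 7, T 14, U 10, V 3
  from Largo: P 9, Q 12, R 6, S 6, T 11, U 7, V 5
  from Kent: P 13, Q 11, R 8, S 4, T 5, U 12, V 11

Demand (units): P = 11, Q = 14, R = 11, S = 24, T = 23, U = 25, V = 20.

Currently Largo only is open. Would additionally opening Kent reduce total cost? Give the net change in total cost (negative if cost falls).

Current service cost with {Largo}: 1005.
Adding Kent: each market re-picks its cheapest; new service cost 805, saving 200.
Extra fixed cost: 212. Net change = 212 − 200 = 12.
(Totals: 1032 → 1044.)

No — net change +12 (cost rises by 12).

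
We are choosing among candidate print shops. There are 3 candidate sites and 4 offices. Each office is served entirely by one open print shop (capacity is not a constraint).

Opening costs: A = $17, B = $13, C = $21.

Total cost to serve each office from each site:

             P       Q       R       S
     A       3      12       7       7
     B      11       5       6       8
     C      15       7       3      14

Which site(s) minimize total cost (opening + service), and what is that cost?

For any fixed open set, each office goes to its cheapest open site; total = fixed + service.
{B}: P→B 11, Q→B 5, R→B 6, S→B 8. Service 30; fixed 13; total 43.
{A}: P→A 3, Q→A 12, R→A 7, S→A 7. Service 29; fixed 17; total 46.
{A, B}: P→A 3, Q→B 5, R→B 6, S→A 7. Service 21; fixed 30; total 51.
{A, B, C}: P→A 3, Q→B 5, R→C 3, S→A 7. Service 18; fixed 51; total 69.
No other subset beats 43.

Open B only; minimum total cost 43.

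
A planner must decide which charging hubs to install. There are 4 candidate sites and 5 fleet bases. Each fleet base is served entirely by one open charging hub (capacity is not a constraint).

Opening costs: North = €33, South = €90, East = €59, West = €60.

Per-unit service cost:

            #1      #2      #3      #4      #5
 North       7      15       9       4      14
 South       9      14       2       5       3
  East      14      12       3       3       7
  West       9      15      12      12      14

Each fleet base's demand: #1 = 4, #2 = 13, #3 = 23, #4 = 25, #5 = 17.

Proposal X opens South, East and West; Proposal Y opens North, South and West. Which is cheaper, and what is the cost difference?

Proposal X: {South, East, West}: #1→South 9·4=36, #2→East 12·13=156, #3→South 2·23=46, #4→East 3·25=75, #5→South 3·17=51. Service 364; fixed 209; total 573.
Proposal Y: {North, South, West}: #1→North 7·4=28, #2→South 14·13=182, #3→South 2·23=46, #4→North 4·25=100, #5→South 3·17=51. Service 407; fixed 183; total 590.
Difference: |573 − 590| = 17.

Proposal X is cheaper by 17.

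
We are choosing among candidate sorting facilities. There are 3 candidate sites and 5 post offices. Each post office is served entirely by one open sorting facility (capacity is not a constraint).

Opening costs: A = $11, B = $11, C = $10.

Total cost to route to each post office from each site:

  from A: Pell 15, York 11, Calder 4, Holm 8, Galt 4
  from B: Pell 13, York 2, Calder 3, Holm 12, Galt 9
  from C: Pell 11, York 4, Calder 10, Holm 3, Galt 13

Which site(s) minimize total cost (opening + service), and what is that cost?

For any fixed open set, each post office goes to its cheapest open site; total = fixed + service.
{A, C}: Pell→C 11, York→C 4, Calder→A 4, Holm→C 3, Galt→A 4. Service 26; fixed 21; total 47.
{B, C}: Pell→C 11, York→B 2, Calder→B 3, Holm→C 3, Galt→B 9. Service 28; fixed 21; total 49.
{B}: service 39 + fixed 11 = 50
{A, B, C}: service 23 + fixed 32 = 55
(All 7 nonempty subsets were checked; A and C is lowest.)

Open A and C; minimum total cost 47.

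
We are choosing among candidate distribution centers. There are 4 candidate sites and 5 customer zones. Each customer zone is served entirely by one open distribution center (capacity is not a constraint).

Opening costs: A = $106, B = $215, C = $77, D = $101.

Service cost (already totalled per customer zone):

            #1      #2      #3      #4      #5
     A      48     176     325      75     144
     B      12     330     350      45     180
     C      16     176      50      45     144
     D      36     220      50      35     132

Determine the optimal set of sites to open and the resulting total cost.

For any fixed open set, each customer zone goes to its cheapest open site; total = fixed + service.
{C}: #1→C 16, #2→C 176, #3→C 50, #4→C 45, #5→C 144. Service 431; fixed 77; total 508.
{D}: service 473 + fixed 101 = 574
{C, D}: service 409 + fixed 178 = 587
{A, B, C, D}: service 405 + fixed 499 = 904
No other subset beats 508.

Open C only; minimum total cost 508.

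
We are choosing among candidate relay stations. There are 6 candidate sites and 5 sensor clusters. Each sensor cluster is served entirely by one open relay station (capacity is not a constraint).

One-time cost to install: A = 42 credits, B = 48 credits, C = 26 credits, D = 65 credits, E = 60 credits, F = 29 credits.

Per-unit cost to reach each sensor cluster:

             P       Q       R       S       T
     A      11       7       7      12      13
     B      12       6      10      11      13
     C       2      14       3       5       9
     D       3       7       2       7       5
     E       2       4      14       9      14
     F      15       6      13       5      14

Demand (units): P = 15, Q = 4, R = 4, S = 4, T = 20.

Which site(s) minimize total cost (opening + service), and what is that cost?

For any fixed open set, each sensor cluster goes to its cheapest open site; total = fixed + service.
{D}: P→D 3·15=45, Q→D 7·4=28, R→D 2·4=8, S→D 7·4=28, T→D 5·20=100. Service 209; fixed 65; total 274.
{C, D}: service 186 + fixed 91 = 277
{D, F}: P→D 3·15=45, Q→F 6·4=24, R→D 2·4=8, S→F 5·4=20, T→D 5·20=100. Service 197; fixed 94; total 291.
{A, B, C, D, E, F}: P→C 2·15=30, Q→E 4·4=16, R→D 2·4=8, S→C 5·4=20, T→D 5·20=100. Service 174; fixed 270; total 444.
No other subset beats 274.

Open D only; minimum total cost 274.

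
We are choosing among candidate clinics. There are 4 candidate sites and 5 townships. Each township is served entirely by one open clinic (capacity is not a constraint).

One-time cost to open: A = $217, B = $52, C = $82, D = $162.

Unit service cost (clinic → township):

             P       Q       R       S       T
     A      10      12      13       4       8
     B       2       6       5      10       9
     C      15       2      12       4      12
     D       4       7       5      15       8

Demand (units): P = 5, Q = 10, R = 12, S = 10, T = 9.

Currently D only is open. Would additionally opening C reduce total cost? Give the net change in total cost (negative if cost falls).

Yes — net change −78 (cost falls by 78).

Current service cost with {D}: 372.
Adding C: each township re-picks its cheapest; new service cost 212, saving 160.
Extra fixed cost: 82. Net change = 82 − 160 = -78.
(Totals: 534 → 456.)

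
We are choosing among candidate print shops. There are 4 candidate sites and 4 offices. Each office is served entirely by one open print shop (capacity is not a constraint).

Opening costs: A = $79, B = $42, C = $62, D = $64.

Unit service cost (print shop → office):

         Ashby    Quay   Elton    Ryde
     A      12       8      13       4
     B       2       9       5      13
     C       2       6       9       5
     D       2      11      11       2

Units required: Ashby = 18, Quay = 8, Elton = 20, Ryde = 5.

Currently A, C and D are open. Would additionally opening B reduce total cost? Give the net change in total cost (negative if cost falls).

Yes — net change −38 (cost falls by 38).

Current service cost with {A, C, D}: 274.
Adding B: each office re-picks its cheapest; new service cost 194, saving 80.
Extra fixed cost: 42. Net change = 42 − 80 = -38.
(Totals: 479 → 441.)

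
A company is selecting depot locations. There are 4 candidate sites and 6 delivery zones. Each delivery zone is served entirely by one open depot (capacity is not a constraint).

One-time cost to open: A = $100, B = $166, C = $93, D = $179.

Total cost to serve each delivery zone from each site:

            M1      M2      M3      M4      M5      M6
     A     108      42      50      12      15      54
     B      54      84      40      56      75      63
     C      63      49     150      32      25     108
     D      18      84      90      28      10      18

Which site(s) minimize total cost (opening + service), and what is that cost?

For any fixed open set, each delivery zone goes to its cheapest open site; total = fixed + service.
{A}: M1→A 108, M2→A 42, M3→A 50, M4→A 12, M5→A 15, M6→A 54. Service 281; fixed 100; total 381.
{D}: service 248 + fixed 179 = 427
{A, C}: service 236 + fixed 193 = 429
{A, B, C, D}: M1→D 18, M2→A 42, M3→B 40, M4→A 12, M5→D 10, M6→D 18. Service 140; fixed 538; total 678.
No other subset beats 381.

Open A only; minimum total cost 381.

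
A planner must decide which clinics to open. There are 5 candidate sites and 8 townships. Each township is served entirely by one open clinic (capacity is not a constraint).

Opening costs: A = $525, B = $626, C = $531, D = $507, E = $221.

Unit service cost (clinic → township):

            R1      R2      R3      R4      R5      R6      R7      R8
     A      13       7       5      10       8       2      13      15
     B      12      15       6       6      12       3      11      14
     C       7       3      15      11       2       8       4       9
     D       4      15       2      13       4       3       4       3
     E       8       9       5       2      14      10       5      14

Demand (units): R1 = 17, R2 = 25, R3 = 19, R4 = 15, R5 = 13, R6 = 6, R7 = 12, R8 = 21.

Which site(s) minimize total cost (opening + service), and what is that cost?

Open D and E; minimum total cost 1270.

For any fixed open set, each township goes to its cheapest open site; total = fixed + service.
{D, E}: R1→D 4·17=68, R2→E 9·25=225, R3→D 2·19=38, R4→E 2·15=30, R5→D 4·13=52, R6→D 3·6=18, R7→D 4·12=48, R8→D 3·21=63. Service 542; fixed 728; total 1270.
{E}: R1→E 8·17=136, R2→E 9·25=225, R3→E 5·19=95, R4→E 2·15=30, R5→E 14·13=182, R6→E 10·6=60, R7→E 5·12=60, R8→E 14·21=294. Service 1082; fixed 221; total 1303.
{D}: service 857 + fixed 507 = 1364
{A, B, C, D, E}: R1→D 4·17=68, R2→C 3·25=75, R3→D 2·19=38, R4→E 2·15=30, R5→C 2·13=26, R6→A 2·6=12, R7→C 4·12=48, R8→D 3·21=63. Service 360; fixed 2410; total 2770.
No other subset beats 1270.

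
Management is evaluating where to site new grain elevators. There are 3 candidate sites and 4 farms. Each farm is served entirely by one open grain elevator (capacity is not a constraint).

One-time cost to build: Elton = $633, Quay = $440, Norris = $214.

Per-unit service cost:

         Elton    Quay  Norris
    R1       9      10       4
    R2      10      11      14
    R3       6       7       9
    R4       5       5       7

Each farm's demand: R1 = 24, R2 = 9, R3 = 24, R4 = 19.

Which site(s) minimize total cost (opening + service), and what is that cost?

Open Norris only; minimum total cost 785.

For any fixed open set, each farm goes to its cheapest open site; total = fixed + service.
{Norris}: R1→Norris 4·24=96, R2→Norris 14·9=126, R3→Norris 9·24=216, R4→Norris 7·19=133. Service 571; fixed 214; total 785.
{Quay}: service 602 + fixed 440 = 1042
{Quay, Norris}: service 458 + fixed 654 = 1112
{Elton, Quay, Norris}: service 425 + fixed 1287 = 1712
No other subset beats 785.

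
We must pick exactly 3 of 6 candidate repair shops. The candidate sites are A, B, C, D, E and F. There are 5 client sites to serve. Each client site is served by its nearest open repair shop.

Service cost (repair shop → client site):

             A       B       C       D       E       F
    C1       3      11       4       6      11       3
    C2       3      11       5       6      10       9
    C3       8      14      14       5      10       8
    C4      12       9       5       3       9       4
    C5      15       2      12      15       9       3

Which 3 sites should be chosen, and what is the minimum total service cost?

Choose A, B and D; total service cost 16.

With exactly 3 open, each client site uses its cheapest among the chosen.
{A, B, D}: C1→A 3, C2→A 3, C3→D 5, C4→D 3, C5→B 2. Service cost 16.
{A, D, F}: service cost 17
{B, C, D}: service cost 19
Among all 20 size-3 choices, {A, B, D} is lowest.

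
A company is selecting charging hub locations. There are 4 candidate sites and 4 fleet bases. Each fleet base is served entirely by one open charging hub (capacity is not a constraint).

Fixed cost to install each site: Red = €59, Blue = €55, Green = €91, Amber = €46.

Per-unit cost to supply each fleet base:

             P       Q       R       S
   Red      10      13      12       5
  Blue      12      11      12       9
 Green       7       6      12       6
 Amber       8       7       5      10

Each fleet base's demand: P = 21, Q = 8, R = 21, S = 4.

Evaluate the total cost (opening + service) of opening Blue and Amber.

Total cost: 466

Each fleet base is assigned to its cheapest site among the open ones.
{Blue, Amber}: P→Amber 8·21=168, Q→Amber 7·8=56, R→Amber 5·21=105, S→Blue 9·4=36. Service 365; fixed 101; total 466.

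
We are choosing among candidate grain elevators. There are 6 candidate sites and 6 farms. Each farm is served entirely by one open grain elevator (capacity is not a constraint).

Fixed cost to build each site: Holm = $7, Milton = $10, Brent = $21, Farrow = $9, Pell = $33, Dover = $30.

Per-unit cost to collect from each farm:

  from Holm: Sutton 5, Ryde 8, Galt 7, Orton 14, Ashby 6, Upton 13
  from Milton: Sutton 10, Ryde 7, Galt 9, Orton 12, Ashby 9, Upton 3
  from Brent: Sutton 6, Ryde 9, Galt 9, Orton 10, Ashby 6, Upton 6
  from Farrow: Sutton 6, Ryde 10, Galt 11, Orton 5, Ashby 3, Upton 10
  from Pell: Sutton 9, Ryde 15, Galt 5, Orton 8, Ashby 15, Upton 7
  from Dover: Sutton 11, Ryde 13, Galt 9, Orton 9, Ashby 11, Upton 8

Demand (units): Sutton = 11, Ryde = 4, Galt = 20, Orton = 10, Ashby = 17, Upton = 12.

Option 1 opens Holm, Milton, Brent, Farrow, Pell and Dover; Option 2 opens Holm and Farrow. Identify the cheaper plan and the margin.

Option 1 is cheaper by 34.

Option 1: {Holm, Milton, Brent, Farrow, Pell, Dover}: Sutton→Holm 5·11=55, Ryde→Milton 7·4=28, Galt→Pell 5·20=100, Orton→Farrow 5·10=50, Ashby→Farrow 3·17=51, Upton→Milton 3·12=36. Service 320; fixed 110; total 430.
Option 2: {Holm, Farrow}: Sutton→Holm 5·11=55, Ryde→Holm 8·4=32, Galt→Holm 7·20=140, Orton→Farrow 5·10=50, Ashby→Farrow 3·17=51, Upton→Farrow 10·12=120. Service 448; fixed 16; total 464.
Difference: |430 − 464| = 34.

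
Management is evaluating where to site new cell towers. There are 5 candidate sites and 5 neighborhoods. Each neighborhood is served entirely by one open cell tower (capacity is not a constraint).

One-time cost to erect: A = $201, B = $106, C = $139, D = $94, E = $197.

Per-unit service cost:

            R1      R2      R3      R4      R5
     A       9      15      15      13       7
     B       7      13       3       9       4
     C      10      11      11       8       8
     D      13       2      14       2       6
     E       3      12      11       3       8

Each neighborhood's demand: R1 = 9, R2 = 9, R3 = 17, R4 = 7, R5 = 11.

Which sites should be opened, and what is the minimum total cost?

Open B and D; minimum total cost 390.

For any fixed open set, each neighborhood goes to its cheapest open site; total = fixed + service.
{B, D}: R1→B 7·9=63, R2→D 2·9=18, R3→B 3·17=51, R4→D 2·7=14, R5→B 4·11=44. Service 190; fixed 200; total 390.
{B}: R1→B 7·9=63, R2→B 13·9=117, R3→B 3·17=51, R4→B 9·7=63, R5→B 4·11=44. Service 338; fixed 106; total 444.
{B, C, D}: service 190 + fixed 339 = 529
{A, B, C, D, E}: R1→E 3·9=27, R2→D 2·9=18, R3→B 3·17=51, R4→D 2·7=14, R5→B 4·11=44. Service 154; fixed 737; total 891.
No other subset beats 390.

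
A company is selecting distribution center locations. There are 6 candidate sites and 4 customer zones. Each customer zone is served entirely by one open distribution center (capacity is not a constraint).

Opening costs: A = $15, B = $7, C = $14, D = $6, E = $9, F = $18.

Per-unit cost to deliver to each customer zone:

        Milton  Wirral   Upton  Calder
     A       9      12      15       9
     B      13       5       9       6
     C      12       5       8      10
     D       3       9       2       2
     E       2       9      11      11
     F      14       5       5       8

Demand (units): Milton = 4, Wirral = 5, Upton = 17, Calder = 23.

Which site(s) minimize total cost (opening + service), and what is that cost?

Open B and D; minimum total cost 130.

For any fixed open set, each customer zone goes to its cheapest open site; total = fixed + service.
{B, D}: Milton→D 3·4=12, Wirral→B 5·5=25, Upton→D 2·17=34, Calder→D 2·23=46. Service 117; fixed 13; total 130.
{B, D, E}: service 113 + fixed 22 = 135
{C, D}: Milton→D 3·4=12, Wirral→C 5·5=25, Upton→D 2·17=34, Calder→D 2·23=46. Service 117; fixed 20; total 137.
{A, B, C, D, E, F}: service 113 + fixed 69 = 182
No other subset beats 130.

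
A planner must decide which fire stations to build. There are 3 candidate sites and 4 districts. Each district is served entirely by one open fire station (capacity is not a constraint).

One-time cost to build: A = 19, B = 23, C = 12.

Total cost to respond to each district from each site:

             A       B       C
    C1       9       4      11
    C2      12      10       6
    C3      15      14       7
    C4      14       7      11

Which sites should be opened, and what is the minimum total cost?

For any fixed open set, each district goes to its cheapest open site; total = fixed + service.
{C}: C1→C 11, C2→C 6, C3→C 7, C4→C 11. Service 35; fixed 12; total 47.
{B}: C1→B 4, C2→B 10, C3→B 14, C4→B 7. Service 35; fixed 23; total 58.
{B, C}: service 24 + fixed 35 = 59
{A, B, C}: C1→B 4, C2→C 6, C3→C 7, C4→B 7. Service 24; fixed 54; total 78.
No other subset beats 47.

Open C only; minimum total cost 47.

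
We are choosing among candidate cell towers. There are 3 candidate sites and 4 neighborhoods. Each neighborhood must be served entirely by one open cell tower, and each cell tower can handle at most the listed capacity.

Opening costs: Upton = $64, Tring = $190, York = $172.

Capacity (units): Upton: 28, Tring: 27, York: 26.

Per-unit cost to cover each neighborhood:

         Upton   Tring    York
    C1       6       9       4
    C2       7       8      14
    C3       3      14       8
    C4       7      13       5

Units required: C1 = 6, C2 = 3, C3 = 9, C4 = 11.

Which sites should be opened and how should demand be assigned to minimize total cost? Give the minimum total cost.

Minimum total cost: 363

Open {Upton, York}: C1→York 4·6=24, C2→Upton 7·3=21, C3→Upton 3·9=27, C4→York 5·11=55.
Loads: Upton carries 12/28, York carries 17/26. Service 127; fixed 236; total 363.
Next best feasible plan costs 375.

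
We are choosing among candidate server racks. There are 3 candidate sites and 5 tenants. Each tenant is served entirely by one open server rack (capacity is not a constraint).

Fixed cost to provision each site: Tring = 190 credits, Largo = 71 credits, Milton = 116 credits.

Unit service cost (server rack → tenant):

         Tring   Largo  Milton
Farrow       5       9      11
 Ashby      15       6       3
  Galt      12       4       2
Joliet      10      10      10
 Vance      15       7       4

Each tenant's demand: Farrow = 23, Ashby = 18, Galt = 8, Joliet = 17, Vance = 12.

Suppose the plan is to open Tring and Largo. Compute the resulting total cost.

Each tenant is assigned to its cheapest site among the open ones.
{Tring, Largo}: Farrow→Tring 5·23=115, Ashby→Largo 6·18=108, Galt→Largo 4·8=32, Joliet→Tring 10·17=170, Vance→Largo 7·12=84. Service 509; fixed 261; total 770.

Total cost: 770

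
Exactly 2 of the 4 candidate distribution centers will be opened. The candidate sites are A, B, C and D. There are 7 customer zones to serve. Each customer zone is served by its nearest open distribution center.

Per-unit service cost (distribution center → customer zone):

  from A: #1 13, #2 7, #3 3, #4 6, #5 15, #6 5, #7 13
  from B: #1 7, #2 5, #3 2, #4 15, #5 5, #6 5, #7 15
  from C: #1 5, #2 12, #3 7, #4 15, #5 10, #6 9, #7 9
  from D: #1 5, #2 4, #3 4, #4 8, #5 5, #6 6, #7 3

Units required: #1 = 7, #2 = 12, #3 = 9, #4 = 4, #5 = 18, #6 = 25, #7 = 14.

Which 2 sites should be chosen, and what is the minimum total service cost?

With exactly 2 open, each customer zone uses its cheapest among the chosen.
{B, D}: #1→D 5·7=35, #2→D 4·12=48, #3→B 2·9=18, #4→D 8·4=32, #5→B 5·18=90, #6→B 5·25=125, #7→D 3·14=42. Service cost 390.
{A, D}: service cost 391
{C, D}: service cost 433
Among all 6 size-2 choices, {B, D} is lowest.

Choose B and D; total service cost 390.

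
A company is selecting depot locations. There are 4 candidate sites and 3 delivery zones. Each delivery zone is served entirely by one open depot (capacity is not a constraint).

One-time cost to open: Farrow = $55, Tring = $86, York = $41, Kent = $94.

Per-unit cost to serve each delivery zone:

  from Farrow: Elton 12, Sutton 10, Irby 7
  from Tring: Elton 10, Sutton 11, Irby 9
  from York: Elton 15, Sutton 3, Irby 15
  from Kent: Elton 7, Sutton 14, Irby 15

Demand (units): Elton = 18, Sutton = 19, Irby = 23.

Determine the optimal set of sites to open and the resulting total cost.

For any fixed open set, each delivery zone goes to its cheapest open site; total = fixed + service.
{Farrow, York}: Elton→Farrow 12·18=216, Sutton→York 3·19=57, Irby→Farrow 7·23=161. Service 434; fixed 96; total 530.
{Farrow, York, Kent}: service 344 + fixed 190 = 534
{Tring, York}: Elton→Tring 10·18=180, Sutton→York 3·19=57, Irby→Tring 9·23=207. Service 444; fixed 127; total 571.
{Farrow, Tring, York, Kent}: Elton→Kent 7·18=126, Sutton→York 3·19=57, Irby→Farrow 7·23=161. Service 344; fixed 276; total 620.
(All 15 nonempty subsets were checked; Farrow and York is lowest.)

Open Farrow and York; minimum total cost 530.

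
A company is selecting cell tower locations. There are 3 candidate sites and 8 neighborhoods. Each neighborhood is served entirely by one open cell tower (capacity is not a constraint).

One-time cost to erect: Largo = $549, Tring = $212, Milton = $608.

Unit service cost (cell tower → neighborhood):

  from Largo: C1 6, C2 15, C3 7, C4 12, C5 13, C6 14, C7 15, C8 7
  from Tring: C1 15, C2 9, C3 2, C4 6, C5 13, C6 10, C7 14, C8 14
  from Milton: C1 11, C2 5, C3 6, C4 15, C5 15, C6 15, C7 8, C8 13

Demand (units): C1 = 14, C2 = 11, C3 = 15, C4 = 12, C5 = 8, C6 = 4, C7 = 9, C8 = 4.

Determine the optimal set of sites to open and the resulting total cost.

Open Tring only; minimum total cost 949.

For any fixed open set, each neighborhood goes to its cheapest open site; total = fixed + service.
{Tring}: C1→Tring 15·14=210, C2→Tring 9·11=99, C3→Tring 2·15=30, C4→Tring 6·12=72, C5→Tring 13·8=104, C6→Tring 10·4=40, C7→Tring 14·9=126, C8→Tring 14·4=56. Service 737; fixed 212; total 949.
{Largo, Tring}: service 583 + fixed 761 = 1344
{Largo}: service 821 + fixed 549 = 1370
{Largo, Tring, Milton}: service 485 + fixed 1369 = 1854
No other subset beats 949.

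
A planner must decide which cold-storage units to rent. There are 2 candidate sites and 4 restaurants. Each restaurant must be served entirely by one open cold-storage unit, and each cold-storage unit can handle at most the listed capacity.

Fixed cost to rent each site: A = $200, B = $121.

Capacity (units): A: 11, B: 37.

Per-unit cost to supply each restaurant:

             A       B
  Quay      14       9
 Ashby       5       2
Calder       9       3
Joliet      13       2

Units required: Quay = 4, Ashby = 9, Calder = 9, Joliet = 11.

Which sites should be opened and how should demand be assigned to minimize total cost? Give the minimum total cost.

Open {B}: Quay→B 9·4=36, Ashby→B 2·9=18, Calder→B 3·9=27, Joliet→B 2·11=22.
Loads: B carries 33/37. Service 103; fixed 121; total 224.
Next best feasible plan costs 424.

Minimum total cost: 224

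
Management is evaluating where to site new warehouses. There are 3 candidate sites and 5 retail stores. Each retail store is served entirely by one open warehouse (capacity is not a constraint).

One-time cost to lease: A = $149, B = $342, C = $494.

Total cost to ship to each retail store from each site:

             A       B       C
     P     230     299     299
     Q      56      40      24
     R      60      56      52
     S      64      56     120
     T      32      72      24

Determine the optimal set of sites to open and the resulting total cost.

Open A only; minimum total cost 591.

For any fixed open set, each retail store goes to its cheapest open site; total = fixed + service.
{A}: P→A 230, Q→A 56, R→A 60, S→A 64, T→A 32. Service 442; fixed 149; total 591.
{B}: service 523 + fixed 342 = 865
{A, B}: service 414 + fixed 491 = 905
{A, B, C}: service 386 + fixed 985 = 1371
No other subset beats 591.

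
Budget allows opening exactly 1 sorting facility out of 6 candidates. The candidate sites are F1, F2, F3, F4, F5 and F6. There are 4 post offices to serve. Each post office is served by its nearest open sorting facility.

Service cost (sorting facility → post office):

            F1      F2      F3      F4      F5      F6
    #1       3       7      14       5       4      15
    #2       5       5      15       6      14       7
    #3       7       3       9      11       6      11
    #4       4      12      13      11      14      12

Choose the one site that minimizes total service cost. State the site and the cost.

With exactly 1 open, each post office uses its cheapest among the chosen.
{F1}: #1→F1 3, #2→F1 5, #3→F1 7, #4→F1 4. Service cost 19.
{F2}: service cost 27
{F4}: service cost 33
Among all 6 size-1 choices, {F1} is lowest.

Choose F1 only; total service cost 19.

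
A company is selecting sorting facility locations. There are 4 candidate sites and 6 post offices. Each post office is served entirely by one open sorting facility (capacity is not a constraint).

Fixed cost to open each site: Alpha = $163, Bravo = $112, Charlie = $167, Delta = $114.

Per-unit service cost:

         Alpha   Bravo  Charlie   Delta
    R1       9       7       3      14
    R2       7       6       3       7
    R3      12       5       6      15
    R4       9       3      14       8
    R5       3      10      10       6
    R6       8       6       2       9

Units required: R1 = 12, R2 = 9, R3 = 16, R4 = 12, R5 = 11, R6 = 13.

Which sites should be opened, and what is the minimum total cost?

Open Bravo only; minimum total cost 554.

For any fixed open set, each post office goes to its cheapest open site; total = fixed + service.
{Bravo}: R1→Bravo 7·12=84, R2→Bravo 6·9=54, R3→Bravo 5·16=80, R4→Bravo 3·12=36, R5→Bravo 10·11=110, R6→Bravo 6·13=78. Service 442; fixed 112; total 554.
{Bravo, Charlie}: service 315 + fixed 279 = 594
{Bravo, Delta}: service 398 + fixed 226 = 624
{Alpha, Bravo, Charlie, Delta}: service 238 + fixed 556 = 794
No other subset beats 554.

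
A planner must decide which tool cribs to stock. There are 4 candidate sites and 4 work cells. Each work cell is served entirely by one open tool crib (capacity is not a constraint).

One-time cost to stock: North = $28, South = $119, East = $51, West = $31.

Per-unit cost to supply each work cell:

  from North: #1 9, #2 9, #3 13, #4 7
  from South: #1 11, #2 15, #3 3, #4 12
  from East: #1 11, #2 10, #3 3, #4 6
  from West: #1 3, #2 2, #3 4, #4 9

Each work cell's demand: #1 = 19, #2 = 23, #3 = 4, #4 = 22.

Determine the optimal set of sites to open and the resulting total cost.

For any fixed open set, each work cell goes to its cheapest open site; total = fixed + service.
{East, West}: #1→West 3·19=57, #2→West 2·23=46, #3→East 3·4=12, #4→East 6·22=132. Service 247; fixed 82; total 329.
{North, West}: service 273 + fixed 59 = 332
{West}: service 317 + fixed 31 = 348
{North, South, East, West}: #1→West 3·19=57, #2→West 2·23=46, #3→South 3·4=12, #4→East 6·22=132. Service 247; fixed 229; total 476.
No other subset beats 329.

Open East and West; minimum total cost 329.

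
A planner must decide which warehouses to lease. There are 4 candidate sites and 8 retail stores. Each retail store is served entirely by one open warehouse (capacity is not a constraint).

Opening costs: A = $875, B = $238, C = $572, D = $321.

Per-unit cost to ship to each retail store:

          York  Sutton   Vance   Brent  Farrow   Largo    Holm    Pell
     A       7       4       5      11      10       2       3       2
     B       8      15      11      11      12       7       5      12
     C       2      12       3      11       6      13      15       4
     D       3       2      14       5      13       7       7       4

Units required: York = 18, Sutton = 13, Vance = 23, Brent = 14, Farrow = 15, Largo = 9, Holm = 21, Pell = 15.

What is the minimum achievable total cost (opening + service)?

Minimum total cost: 1258

For any fixed open set, each retail store goes to its cheapest open site; total = fixed + service.
{D}: York→D 3·18=54, Sutton→D 2·13=26, Vance→D 14·23=322, Brent→D 5·14=70, Farrow→D 13·15=195, Largo→D 7·9=63, Holm→D 7·21=147, Pell→D 4·15=60. Service 937; fixed 321; total 1258.
{B, D}: York→D 3·18=54, Sutton→D 2·13=26, Vance→B 11·23=253, Brent→D 5·14=70, Farrow→B 12·15=180, Largo→B 7·9=63, Holm→B 5·21=105, Pell→D 4·15=60. Service 811; fixed 559; total 1370.
{C, D}: service 561 + fixed 893 = 1454
{A, B, C, D}: York→C 2·18=36, Sutton→D 2·13=26, Vance→C 3·23=69, Brent→D 5·14=70, Farrow→C 6·15=90, Largo→A 2·9=18, Holm→A 3·21=63, Pell→A 2·15=30. Service 402; fixed 2006; total 2408.
No other subset beats 1258.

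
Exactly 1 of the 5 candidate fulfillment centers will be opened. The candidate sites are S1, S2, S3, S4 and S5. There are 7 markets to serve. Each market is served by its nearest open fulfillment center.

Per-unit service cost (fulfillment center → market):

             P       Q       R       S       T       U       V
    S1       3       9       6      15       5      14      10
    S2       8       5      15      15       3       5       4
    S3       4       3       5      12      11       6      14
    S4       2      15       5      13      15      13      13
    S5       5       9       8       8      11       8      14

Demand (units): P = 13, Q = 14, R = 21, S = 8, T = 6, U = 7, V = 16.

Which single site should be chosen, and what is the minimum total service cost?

With exactly 1 open, each market uses its cheapest among the chosen.
{S3}: P→S3 4·13=52, Q→S3 3·14=42, R→S3 5·21=105, S→S3 12·8=96, T→S3 11·6=66, U→S3 6·7=42, V→S3 14·16=224. Service cost 627.
{S1}: service cost 699
{S2}: service cost 726
Among all 5 size-1 choices, {S3} is lowest.

Choose S3 only; total service cost 627.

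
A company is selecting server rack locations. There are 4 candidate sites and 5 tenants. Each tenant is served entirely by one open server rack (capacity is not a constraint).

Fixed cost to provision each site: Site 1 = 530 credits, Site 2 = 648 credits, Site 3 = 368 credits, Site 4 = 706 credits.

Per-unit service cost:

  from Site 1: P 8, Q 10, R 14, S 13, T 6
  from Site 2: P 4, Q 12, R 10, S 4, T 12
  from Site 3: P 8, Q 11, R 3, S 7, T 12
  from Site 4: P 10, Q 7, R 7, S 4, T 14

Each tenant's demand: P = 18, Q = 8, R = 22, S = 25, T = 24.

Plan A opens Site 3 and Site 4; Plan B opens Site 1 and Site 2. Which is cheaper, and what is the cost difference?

Plan A is cheaper by 66.

Plan A: {Site 3, Site 4}: P→Site 3 8·18=144, Q→Site 4 7·8=56, R→Site 3 3·22=66, S→Site 4 4·25=100, T→Site 3 12·24=288. Service 654; fixed 1074; total 1728.
Plan B: {Site 1, Site 2}: P→Site 2 4·18=72, Q→Site 1 10·8=80, R→Site 2 10·22=220, S→Site 2 4·25=100, T→Site 1 6·24=144. Service 616; fixed 1178; total 1794.
Difference: |1728 − 1794| = 66.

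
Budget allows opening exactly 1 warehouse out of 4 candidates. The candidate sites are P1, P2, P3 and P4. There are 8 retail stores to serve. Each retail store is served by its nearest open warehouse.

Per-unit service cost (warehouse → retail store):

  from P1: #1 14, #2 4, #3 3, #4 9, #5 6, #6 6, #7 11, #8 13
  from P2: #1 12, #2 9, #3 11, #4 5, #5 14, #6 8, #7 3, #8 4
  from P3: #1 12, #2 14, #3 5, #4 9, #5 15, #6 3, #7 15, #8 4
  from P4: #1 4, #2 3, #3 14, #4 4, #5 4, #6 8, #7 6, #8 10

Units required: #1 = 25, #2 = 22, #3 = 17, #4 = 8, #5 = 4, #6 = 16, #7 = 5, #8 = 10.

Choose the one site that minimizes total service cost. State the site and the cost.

Choose P4 only; total service cost 710.

With exactly 1 open, each retail store uses its cheapest among the chosen.
{P4}: #1→P4 4·25=100, #2→P4 3·22=66, #3→P4 14·17=238, #4→P4 4·8=32, #5→P4 4·4=16, #6→P4 8·16=128, #7→P4 6·5=30, #8→P4 10·10=100. Service cost 710.
{P1}: service cost 866
{P2}: service cost 964
Among all 4 size-1 choices, {P4} is lowest.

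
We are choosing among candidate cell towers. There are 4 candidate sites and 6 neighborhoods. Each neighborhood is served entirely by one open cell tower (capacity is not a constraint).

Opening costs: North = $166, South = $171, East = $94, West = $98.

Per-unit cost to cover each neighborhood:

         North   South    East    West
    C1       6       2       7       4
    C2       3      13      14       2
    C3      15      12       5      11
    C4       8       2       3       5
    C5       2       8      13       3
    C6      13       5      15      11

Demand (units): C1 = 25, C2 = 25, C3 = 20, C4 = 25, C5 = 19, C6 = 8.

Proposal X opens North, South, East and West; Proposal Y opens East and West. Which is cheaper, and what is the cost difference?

Proposal Y is cheaper by 195.

Proposal X: {North, South, East, West}: C1→South 2·25=50, C2→West 2·25=50, C3→East 5·20=100, C4→South 2·25=50, C5→North 2·19=38, C6→South 5·8=40. Service 328; fixed 529; total 857.
Proposal Y: {East, West}: C1→West 4·25=100, C2→West 2·25=50, C3→East 5·20=100, C4→East 3·25=75, C5→West 3·19=57, C6→West 11·8=88. Service 470; fixed 192; total 662.
Difference: |857 − 662| = 195.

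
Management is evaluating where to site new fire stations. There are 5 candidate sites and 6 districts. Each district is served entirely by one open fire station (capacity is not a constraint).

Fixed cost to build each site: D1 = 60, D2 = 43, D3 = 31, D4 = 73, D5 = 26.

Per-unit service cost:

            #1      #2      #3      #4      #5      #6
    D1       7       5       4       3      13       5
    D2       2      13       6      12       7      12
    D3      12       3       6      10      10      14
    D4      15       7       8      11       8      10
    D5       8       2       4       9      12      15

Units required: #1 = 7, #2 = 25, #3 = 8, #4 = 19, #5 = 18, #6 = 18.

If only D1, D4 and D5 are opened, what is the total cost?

Total cost: 581

Each district is assigned to its cheapest site among the open ones.
{D1, D4, D5}: #1→D1 7·7=49, #2→D5 2·25=50, #3→D1 4·8=32, #4→D1 3·19=57, #5→D4 8·18=144, #6→D1 5·18=90. Service 422; fixed 159; total 581.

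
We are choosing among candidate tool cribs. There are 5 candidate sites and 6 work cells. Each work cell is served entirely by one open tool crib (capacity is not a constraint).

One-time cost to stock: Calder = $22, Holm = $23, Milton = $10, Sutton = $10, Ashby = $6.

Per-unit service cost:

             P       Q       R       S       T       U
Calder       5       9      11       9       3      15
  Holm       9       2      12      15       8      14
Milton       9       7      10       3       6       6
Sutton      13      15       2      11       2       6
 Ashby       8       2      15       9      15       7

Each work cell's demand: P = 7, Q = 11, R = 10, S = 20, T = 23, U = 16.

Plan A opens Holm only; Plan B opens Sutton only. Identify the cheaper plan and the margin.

Plan A: {Holm}: P→Holm 9·7=63, Q→Holm 2·11=22, R→Holm 12·10=120, S→Holm 15·20=300, T→Holm 8·23=184, U→Holm 14·16=224. Service 913; fixed 23; total 936.
Plan B: {Sutton}: P→Sutton 13·7=91, Q→Sutton 15·11=165, R→Sutton 2·10=20, S→Sutton 11·20=220, T→Sutton 2·23=46, U→Sutton 6·16=96. Service 638; fixed 10; total 648.
Difference: |936 − 648| = 288.

Plan B is cheaper by 288.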